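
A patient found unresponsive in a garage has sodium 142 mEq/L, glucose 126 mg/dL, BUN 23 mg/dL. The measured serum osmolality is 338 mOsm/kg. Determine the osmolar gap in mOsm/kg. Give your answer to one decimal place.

38.8 mOsm/kg

Calculated osmolality = 2·Na + glucose/18 + BUN/2.8
= 2·142 + 126/18 + 23/2.8
= 284 + 7 + 8.21
= 299.21 mOsm/kg ≈ 299.2 mOsm/kg
Osmolar gap = measured − calculated = 338 − 299.2 = 38.8 mOsm/kg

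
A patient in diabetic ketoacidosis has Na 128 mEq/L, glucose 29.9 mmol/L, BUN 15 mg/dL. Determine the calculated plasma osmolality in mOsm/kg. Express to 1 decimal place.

Calculated osmolality = 2·Na + glucose + BUN/2.8
= 2·128 + 29.9 + 15/2.8
= 256 + 29.90 + 5.36
= 291.26 mOsm/kg

291.3 mOsm/kg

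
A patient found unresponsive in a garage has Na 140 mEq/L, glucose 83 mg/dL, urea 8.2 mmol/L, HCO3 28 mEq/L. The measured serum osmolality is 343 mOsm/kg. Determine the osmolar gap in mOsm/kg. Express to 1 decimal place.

Calculated osmolality = 2·Na + glucose/18 + urea
= 2·140 + 83/18 + 8.2
= 280 + 4.61 + 8.20
= 292.81 mOsm/kg ≈ 292.8 mOsm/kg
Osmolar gap = measured − calculated = 343 − 292.8 = 50.2 mOsm/kg

50.2 mOsm/kg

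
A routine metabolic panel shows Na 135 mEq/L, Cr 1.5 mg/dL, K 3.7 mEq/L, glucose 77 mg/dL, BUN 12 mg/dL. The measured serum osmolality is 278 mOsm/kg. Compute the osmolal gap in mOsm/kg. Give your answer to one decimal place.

Calculated osmolality = 2·Na + glucose/18 + BUN/2.8
= 2·135 + 77/18 + 12/2.8
= 270 + 4.28 + 4.29
= 278.57 mOsm/kg ≈ 278.6 mOsm/kg
Osmolar gap = measured − calculated = 278 − 278.6 = -0.6 mOsm/kg

-0.6 mOsm/kg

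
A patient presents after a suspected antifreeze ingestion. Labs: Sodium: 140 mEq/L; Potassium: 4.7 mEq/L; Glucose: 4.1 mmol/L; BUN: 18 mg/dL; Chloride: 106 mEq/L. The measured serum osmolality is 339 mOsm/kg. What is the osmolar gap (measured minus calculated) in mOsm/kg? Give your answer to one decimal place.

48.5 mOsm/kg

Calculated osmolality = 2·Na + glucose + BUN/2.8
= 2·140 + 4.1 + 18/2.8
= 280 + 4.10 + 6.43
= 290.53 mOsm/kg ≈ 290.5 mOsm/kg
Osmolar gap = measured − calculated = 339 − 290.5 = 48.5 mOsm/kg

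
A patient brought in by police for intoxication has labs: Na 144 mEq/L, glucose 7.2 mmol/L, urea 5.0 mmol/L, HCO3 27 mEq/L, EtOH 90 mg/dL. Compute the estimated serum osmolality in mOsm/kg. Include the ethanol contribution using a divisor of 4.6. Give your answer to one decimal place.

Calculated osmolality = 2·Na + glucose + urea + ethanol/4.6
= 2·144 + 7.2 + 5 + 90/4.6
= 288 + 7.20 + 5 + 19.57
= 319.77 mOsm/kg

319.8 mOsm/kg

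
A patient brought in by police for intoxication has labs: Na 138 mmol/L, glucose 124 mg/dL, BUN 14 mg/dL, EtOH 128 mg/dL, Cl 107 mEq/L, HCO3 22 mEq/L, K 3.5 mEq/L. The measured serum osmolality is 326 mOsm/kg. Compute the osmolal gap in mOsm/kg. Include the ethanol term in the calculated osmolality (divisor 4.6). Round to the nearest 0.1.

10.3 mOsm/kg

Calculated osmolality = 2·Na + glucose/18 + BUN/2.8 + ethanol/4.6
= 2·138 + 124/18 + 14/2.8 + 128/4.6
= 276 + 6.89 + 5 + 27.83
= 315.72 mOsm/kg ≈ 315.7 mOsm/kg
Osmolar gap = measured − calculated = 326 − 315.7 = 10.3 mOsm/kg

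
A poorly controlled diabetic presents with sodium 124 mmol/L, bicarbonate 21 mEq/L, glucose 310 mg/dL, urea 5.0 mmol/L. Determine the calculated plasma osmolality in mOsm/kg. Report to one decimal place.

270.2 mOsm/kg

Calculated osmolality = 2·Na + glucose/18 + urea
= 2·124 + 310/18 + 5
= 248 + 17.22 + 5
= 270.22 mOsm/kg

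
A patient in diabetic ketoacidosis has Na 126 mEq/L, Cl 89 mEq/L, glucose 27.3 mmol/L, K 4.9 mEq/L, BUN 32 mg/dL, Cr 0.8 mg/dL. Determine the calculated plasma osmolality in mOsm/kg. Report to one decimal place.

Calculated osmolality = 2·Na + glucose + BUN/2.8
= 2·126 + 27.3 + 32/2.8
= 252 + 27.30 + 11.43
= 290.73 mOsm/kg

290.7 mOsm/kg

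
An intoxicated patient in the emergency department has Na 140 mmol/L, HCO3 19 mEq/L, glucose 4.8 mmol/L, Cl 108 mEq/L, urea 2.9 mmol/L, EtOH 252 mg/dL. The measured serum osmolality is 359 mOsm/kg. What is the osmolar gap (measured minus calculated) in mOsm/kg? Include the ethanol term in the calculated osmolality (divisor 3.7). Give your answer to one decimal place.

3.2 mOsm/kg

Calculated osmolality = 2·Na + glucose + urea + ethanol/3.7
= 2·140 + 4.8 + 2.9 + 252/3.7
= 280 + 4.80 + 2.90 + 68.11
= 355.81 mOsm/kg ≈ 355.8 mOsm/kg
Osmolar gap = measured − calculated = 359 − 355.8 = 3.2 mOsm/kg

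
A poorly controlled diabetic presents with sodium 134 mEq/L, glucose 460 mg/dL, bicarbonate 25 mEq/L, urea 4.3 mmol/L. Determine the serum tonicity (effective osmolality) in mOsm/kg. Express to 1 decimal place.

293.6 mOsm/kg

Effective osmolality excludes urea (freely permeant across cell membranes):
2·Na + glucose/18
= 2·134 + 460/18
= 268 + 25.56
= 293.56 mOsm/kg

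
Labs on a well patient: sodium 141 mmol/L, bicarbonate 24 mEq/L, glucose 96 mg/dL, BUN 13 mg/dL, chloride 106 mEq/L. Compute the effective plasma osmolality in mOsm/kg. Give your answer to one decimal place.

Effective osmolality excludes urea (freely permeant across cell membranes):
2·Na + glucose/18
= 2·141 + 96/18
= 282 + 5.33
= 287.33 mOsm/kg

287.3 mOsm/kg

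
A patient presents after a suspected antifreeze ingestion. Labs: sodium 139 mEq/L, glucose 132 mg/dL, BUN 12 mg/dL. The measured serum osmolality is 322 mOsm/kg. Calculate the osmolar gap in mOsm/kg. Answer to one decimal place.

Calculated osmolality = 2·Na + glucose/18 + BUN/2.8
= 2·139 + 132/18 + 12/2.8
= 278 + 7.33 + 4.29
= 289.62 mOsm/kg ≈ 289.6 mOsm/kg
Osmolar gap = measured − calculated = 322 − 289.6 = 32.4 mOsm/kg

32.4 mOsm/kg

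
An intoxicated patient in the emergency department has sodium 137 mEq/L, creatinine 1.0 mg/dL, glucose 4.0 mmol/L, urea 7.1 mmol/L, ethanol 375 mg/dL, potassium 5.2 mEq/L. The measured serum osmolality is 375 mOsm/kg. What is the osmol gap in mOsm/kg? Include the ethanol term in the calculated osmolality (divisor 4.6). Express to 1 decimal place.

8.4 mOsm/kg

Calculated osmolality = 2·Na + glucose + urea + ethanol/4.6
= 2·137 + 4 + 7.1 + 375/4.6
= 274 + 4 + 7.10 + 81.52
= 366.62 mOsm/kg ≈ 366.6 mOsm/kg
Osmolar gap = measured − calculated = 375 − 366.6 = 8.4 mOsm/kg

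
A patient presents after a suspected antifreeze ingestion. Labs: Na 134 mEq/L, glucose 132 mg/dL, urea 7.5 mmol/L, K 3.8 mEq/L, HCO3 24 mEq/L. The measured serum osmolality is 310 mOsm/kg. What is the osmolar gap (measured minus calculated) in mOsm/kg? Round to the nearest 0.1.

27.2 mOsm/kg

Calculated osmolality = 2·Na + glucose/18 + urea
= 2·134 + 132/18 + 7.5
= 268 + 7.33 + 7.50
= 282.83 mOsm/kg ≈ 282.8 mOsm/kg
Osmolar gap = measured − calculated = 310 − 282.8 = 27.2 mOsm/kg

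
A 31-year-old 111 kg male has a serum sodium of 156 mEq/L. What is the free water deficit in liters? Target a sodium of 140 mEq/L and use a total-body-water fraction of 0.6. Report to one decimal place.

7.6 L

TBW = 0.6 · 111 = 66.6 L
Free water deficit = TBW · (Na/140 − 1)
= 66.6 · (156/140 − 1)
= 66.6 · 0.1143
= 7.61 L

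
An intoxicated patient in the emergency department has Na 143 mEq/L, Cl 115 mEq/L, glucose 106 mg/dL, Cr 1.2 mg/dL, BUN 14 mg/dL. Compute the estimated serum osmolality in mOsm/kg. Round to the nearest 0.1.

Calculated osmolality = 2·Na + glucose/18 + BUN/2.8
= 2·143 + 106/18 + 14/2.8
= 286 + 5.89 + 5
= 296.89 mOsm/kg

296.9 mOsm/kg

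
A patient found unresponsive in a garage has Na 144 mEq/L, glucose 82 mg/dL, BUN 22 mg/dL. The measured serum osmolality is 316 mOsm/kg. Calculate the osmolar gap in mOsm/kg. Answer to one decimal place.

Calculated osmolality = 2·Na + glucose/18 + BUN/2.8
= 2·144 + 82/18 + 22/2.8
= 288 + 4.56 + 7.86
= 300.42 mOsm/kg ≈ 300.4 mOsm/kg
Osmolar gap = measured − calculated = 316 − 300.4 = 15.6 mOsm/kg

15.6 mOsm/kg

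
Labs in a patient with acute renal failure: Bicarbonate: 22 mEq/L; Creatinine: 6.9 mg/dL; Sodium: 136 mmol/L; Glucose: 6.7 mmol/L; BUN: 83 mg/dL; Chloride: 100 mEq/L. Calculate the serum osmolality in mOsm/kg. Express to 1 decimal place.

308.3 mOsm/kg

Calculated osmolality = 2·Na + glucose + BUN/2.8
= 2·136 + 6.7 + 83/2.8
= 272 + 6.70 + 29.64
= 308.34 mOsm/kg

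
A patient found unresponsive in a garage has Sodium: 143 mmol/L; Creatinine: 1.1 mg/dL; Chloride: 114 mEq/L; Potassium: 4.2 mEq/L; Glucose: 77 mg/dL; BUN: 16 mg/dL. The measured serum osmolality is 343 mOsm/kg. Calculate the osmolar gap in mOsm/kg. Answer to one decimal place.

47.0 mOsm/kg

Calculated osmolality = 2·Na + glucose/18 + BUN/2.8
= 2·143 + 77/18 + 16/2.8
= 286 + 4.28 + 5.71
= 295.99 mOsm/kg ≈ 296.0 mOsm/kg
Osmolar gap = measured − calculated = 343 − 296.0 = 47.0 mOsm/kg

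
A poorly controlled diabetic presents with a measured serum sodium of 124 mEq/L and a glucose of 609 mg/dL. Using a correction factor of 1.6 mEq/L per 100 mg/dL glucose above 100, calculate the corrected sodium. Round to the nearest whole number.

132 mEq/L

Corrected Na = measured Na + 1.6 · (glucose − 100)/100
= 124 + 1.6 · (609 − 100)/100
= 124 + 8.1
= 132.1 mEq/L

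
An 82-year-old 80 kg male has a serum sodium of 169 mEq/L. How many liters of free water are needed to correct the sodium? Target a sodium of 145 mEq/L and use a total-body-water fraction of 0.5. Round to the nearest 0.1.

TBW = 0.5 · 80 = 40 L
Free water deficit = TBW · (Na/145 − 1)
= 40 · (169/145 − 1)
= 40 · 0.1655
= 6.62 L

6.6 L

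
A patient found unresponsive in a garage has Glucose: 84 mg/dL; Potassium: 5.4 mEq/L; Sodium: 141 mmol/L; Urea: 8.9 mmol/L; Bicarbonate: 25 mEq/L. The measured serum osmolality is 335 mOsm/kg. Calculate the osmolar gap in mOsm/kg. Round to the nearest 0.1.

Calculated osmolality = 2·Na + glucose/18 + urea
= 2·141 + 84/18 + 8.9
= 282 + 4.67 + 8.90
= 295.57 mOsm/kg ≈ 295.6 mOsm/kg
Osmolar gap = measured − calculated = 335 − 295.6 = 39.4 mOsm/kg

39.4 mOsm/kg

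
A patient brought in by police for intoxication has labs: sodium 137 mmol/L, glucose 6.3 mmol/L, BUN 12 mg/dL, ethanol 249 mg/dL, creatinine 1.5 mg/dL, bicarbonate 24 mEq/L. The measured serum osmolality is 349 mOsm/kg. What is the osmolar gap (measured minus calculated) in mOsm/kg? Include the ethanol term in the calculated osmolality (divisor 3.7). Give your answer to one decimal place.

Calculated osmolality = 2·Na + glucose + BUN/2.8 + ethanol/3.7
= 2·137 + 6.3 + 12/2.8 + 249/3.7
= 274 + 6.30 + 4.29 + 67.30
= 351.89 mOsm/kg ≈ 351.9 mOsm/kg
Osmolar gap = measured − calculated = 349 − 351.9 = -2.9 mOsm/kg

-2.9 mOsm/kg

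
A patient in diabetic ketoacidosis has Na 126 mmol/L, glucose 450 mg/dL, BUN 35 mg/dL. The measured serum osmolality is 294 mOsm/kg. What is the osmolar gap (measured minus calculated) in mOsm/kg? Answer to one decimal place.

4.5 mOsm/kg

Calculated osmolality = 2·Na + glucose/18 + BUN/2.8
= 2·126 + 450/18 + 35/2.8
= 252 + 25 + 12.50
= 289.5 mOsm/kg ≈ 289.5 mOsm/kg
Osmolar gap = measured − calculated = 294 − 289.5 = 4.5 mOsm/kg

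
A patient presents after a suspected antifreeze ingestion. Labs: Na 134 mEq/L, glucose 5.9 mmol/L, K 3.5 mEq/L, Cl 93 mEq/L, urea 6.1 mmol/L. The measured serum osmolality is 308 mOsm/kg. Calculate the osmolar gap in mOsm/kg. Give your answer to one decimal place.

28.0 mOsm/kg

Calculated osmolality = 2·Na + glucose + urea
= 2·134 + 5.9 + 6.1
= 268 + 5.90 + 6.10
= 280 mOsm/kg ≈ 280.0 mOsm/kg
Osmolar gap = measured − calculated = 308 − 280.0 = 28.0 mOsm/kg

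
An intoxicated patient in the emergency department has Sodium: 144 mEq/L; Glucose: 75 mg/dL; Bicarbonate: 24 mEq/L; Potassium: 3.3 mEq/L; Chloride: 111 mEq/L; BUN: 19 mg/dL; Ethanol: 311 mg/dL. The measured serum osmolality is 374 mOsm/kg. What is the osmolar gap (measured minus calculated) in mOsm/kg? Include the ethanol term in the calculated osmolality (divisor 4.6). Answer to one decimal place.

7.4 mOsm/kg

Calculated osmolality = 2·Na + glucose/18 + BUN/2.8 + ethanol/4.6
= 2·144 + 75/18 + 19/2.8 + 311/4.6
= 288 + 4.17 + 6.79 + 67.61
= 366.57 mOsm/kg ≈ 366.6 mOsm/kg
Osmolar gap = measured − calculated = 374 − 366.6 = 7.4 mOsm/kg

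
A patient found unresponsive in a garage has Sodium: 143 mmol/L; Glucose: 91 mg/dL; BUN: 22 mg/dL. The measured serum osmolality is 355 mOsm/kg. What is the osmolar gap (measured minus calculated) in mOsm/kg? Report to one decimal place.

56.1 mOsm/kg

Calculated osmolality = 2·Na + glucose/18 + BUN/2.8
= 2·143 + 91/18 + 22/2.8
= 286 + 5.06 + 7.86
= 298.92 mOsm/kg ≈ 298.9 mOsm/kg
Osmolar gap = measured − calculated = 355 − 298.9 = 56.1 mOsm/kg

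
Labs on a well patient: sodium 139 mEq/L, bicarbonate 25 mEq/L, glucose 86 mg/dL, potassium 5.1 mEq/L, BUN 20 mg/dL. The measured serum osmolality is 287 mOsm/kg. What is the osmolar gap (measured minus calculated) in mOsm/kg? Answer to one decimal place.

-2.9 mOsm/kg

Calculated osmolality = 2·Na + glucose/18 + BUN/2.8
= 2·139 + 86/18 + 20/2.8
= 278 + 4.78 + 7.14
= 289.92 mOsm/kg ≈ 289.9 mOsm/kg
Osmolar gap = measured − calculated = 287 − 289.9 = -2.9 mOsm/kg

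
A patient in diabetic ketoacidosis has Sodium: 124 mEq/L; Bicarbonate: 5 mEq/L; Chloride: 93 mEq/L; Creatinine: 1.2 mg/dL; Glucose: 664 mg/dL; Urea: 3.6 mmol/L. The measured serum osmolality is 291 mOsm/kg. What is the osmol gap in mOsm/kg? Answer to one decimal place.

2.5 mOsm/kg

Calculated osmolality = 2·Na + glucose/18 + urea
= 2·124 + 664/18 + 3.6
= 248 + 36.89 + 3.60
= 288.49 mOsm/kg ≈ 288.5 mOsm/kg
Osmolar gap = measured − calculated = 291 − 288.5 = 2.5 mOsm/kg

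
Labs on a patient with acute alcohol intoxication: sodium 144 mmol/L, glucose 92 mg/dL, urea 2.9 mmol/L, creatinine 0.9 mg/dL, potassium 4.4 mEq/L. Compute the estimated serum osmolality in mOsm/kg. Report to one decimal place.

Calculated osmolality = 2·Na + glucose/18 + urea
= 2·144 + 92/18 + 2.9
= 288 + 5.11 + 2.90
= 296.01 mOsm/kg

296.0 mOsm/kg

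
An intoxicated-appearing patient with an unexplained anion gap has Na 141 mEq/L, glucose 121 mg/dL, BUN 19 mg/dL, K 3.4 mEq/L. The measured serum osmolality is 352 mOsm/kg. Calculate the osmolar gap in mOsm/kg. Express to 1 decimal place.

56.5 mOsm/kg

Calculated osmolality = 2·Na + glucose/18 + BUN/2.8
= 2·141 + 121/18 + 19/2.8
= 282 + 6.72 + 6.79
= 295.51 mOsm/kg ≈ 295.5 mOsm/kg
Osmolar gap = measured − calculated = 352 − 295.5 = 56.5 mOsm/kg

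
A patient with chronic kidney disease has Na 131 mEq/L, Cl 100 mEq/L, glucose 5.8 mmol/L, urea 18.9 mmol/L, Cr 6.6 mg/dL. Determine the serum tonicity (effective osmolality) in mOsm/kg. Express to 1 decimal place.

267.8 mOsm/kg

Effective osmolality excludes urea (freely permeant across cell membranes):
2·Na + glucose
= 2·131 + 5.8
= 262 + 5.8
= 267.8 mOsm/kg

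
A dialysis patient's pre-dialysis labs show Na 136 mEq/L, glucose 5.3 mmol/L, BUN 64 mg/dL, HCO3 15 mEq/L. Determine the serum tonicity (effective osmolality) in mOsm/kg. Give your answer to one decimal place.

277.3 mOsm/kg

Effective osmolality excludes urea (freely permeant across cell membranes):
2·Na + glucose
= 2·136 + 5.3
= 272 + 5.3
= 277.3 mOsm/kg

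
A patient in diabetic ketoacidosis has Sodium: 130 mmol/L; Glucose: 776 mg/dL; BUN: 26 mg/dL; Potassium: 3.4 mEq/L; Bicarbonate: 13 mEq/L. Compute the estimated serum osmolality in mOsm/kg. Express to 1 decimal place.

312.4 mOsm/kg

Calculated osmolality = 2·Na + glucose/18 + BUN/2.8
= 2·130 + 776/18 + 26/2.8
= 260 + 43.11 + 9.29
= 312.4 mOsm/kg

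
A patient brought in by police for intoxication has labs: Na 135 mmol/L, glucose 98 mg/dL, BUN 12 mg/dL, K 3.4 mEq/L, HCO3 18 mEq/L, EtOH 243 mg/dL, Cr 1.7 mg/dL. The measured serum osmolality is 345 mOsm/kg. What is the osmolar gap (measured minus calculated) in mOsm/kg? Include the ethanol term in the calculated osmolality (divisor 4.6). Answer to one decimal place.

12.4 mOsm/kg

Calculated osmolality = 2·Na + glucose/18 + BUN/2.8 + ethanol/4.6
= 2·135 + 98/18 + 12/2.8 + 243/4.6
= 270 + 5.44 + 4.29 + 52.83
= 332.56 mOsm/kg ≈ 332.6 mOsm/kg
Osmolar gap = measured − calculated = 345 − 332.6 = 12.4 mOsm/kg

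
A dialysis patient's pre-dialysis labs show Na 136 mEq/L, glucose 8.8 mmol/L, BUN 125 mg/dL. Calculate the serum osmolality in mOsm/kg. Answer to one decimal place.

325.4 mOsm/kg

Calculated osmolality = 2·Na + glucose + BUN/2.8
= 2·136 + 8.8 + 125/2.8
= 272 + 8.80 + 44.64
= 325.44 mOsm/kg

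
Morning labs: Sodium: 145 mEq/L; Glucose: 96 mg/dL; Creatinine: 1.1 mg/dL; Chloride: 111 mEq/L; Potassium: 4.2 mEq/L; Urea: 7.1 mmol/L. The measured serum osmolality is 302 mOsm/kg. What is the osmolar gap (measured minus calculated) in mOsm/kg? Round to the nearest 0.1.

-0.4 mOsm/kg

Calculated osmolality = 2·Na + glucose/18 + urea
= 2·145 + 96/18 + 7.1
= 290 + 5.33 + 7.10
= 302.43 mOsm/kg ≈ 302.4 mOsm/kg
Osmolar gap = measured − calculated = 302 − 302.4 = -0.4 mOsm/kg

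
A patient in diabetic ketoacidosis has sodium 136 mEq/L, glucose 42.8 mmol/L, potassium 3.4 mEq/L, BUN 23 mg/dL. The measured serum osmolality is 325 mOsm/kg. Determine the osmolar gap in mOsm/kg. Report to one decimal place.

2.0 mOsm/kg

Calculated osmolality = 2·Na + glucose + BUN/2.8
= 2·136 + 42.8 + 23/2.8
= 272 + 42.80 + 8.21
= 323.01 mOsm/kg ≈ 323.0 mOsm/kg
Osmolar gap = measured − calculated = 325 − 323.0 = 2.0 mOsm/kg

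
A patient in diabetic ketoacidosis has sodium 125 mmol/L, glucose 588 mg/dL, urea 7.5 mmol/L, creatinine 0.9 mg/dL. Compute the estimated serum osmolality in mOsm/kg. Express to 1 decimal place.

290.2 mOsm/kg

Calculated osmolality = 2·Na + glucose/18 + urea
= 2·125 + 588/18 + 7.5
= 250 + 32.67 + 7.50
= 290.17 mOsm/kg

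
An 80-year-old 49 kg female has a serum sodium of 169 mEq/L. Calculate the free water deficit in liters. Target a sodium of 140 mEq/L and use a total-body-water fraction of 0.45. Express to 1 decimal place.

4.6 L

TBW = 0.45 · 49 = 22.05 L
Free water deficit = TBW · (Na/140 − 1)
= 22.05 · (169/140 − 1)
= 22.05 · 0.2071
= 4.57 L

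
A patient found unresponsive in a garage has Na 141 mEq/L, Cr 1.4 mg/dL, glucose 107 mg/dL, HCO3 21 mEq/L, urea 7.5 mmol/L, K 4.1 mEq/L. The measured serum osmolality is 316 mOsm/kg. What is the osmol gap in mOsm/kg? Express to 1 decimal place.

Calculated osmolality = 2·Na + glucose/18 + urea
= 2·141 + 107/18 + 7.5
= 282 + 5.94 + 7.50
= 295.44 mOsm/kg ≈ 295.4 mOsm/kg
Osmolar gap = measured − calculated = 316 − 295.4 = 20.6 mOsm/kg

20.6 mOsm/kg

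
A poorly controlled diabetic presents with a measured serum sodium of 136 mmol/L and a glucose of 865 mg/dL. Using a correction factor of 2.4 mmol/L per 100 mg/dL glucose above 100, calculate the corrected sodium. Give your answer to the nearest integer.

Corrected Na = measured Na + 2.4 · (glucose − 100)/100
= 136 + 2.4 · (865 − 100)/100
= 136 + 18.4
= 154.4 mmol/L

154 mmol/L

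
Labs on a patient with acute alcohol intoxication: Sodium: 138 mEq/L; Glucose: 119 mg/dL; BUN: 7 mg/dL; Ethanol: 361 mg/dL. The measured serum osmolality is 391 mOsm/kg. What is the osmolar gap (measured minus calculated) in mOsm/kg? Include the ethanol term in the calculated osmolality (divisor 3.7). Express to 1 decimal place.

Calculated osmolality = 2·Na + glucose/18 + BUN/2.8 + ethanol/3.7
= 2·138 + 119/18 + 7/2.8 + 361/3.7
= 276 + 6.61 + 2.50 + 97.57
= 382.68 mOsm/kg ≈ 382.7 mOsm/kg
Osmolar gap = measured − calculated = 391 − 382.7 = 8.3 mOsm/kg

8.3 mOsm/kg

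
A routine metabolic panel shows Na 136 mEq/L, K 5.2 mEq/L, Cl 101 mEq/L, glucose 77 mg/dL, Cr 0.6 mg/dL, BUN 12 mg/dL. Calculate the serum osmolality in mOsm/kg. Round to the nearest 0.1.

280.6 mOsm/kg

Calculated osmolality = 2·Na + glucose/18 + BUN/2.8
= 2·136 + 77/18 + 12/2.8
= 272 + 4.28 + 4.29
= 280.57 mOsm/kg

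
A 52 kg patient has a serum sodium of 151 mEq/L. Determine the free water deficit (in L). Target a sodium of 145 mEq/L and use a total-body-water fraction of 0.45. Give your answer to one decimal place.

TBW = 0.45 · 52 = 23.4 L
Free water deficit = TBW · (Na/145 − 1)
= 23.4 · (151/145 − 1)
= 23.4 · 0.0414
= 0.97 L

1.0 L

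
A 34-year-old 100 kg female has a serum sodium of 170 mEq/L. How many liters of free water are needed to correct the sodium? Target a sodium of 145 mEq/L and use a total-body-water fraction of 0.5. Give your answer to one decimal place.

8.6 L

TBW = 0.5 · 100 = 50 L
Free water deficit = TBW · (Na/145 − 1)
= 50 · (170/145 − 1)
= 50 · 0.1724
= 8.62 L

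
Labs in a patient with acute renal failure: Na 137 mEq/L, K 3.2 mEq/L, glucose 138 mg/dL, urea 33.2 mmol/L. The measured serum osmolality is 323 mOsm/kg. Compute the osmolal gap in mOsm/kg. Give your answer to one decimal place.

8.1 mOsm/kg

Calculated osmolality = 2·Na + glucose/18 + urea
= 2·137 + 138/18 + 33.2
= 274 + 7.67 + 33.20
= 314.87 mOsm/kg ≈ 314.9 mOsm/kg
Osmolar gap = measured − calculated = 323 − 314.9 = 8.1 mOsm/kg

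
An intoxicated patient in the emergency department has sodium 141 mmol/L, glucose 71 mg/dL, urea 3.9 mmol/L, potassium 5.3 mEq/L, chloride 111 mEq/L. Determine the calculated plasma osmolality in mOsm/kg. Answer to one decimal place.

289.8 mOsm/kg

Calculated osmolality = 2·Na + glucose/18 + urea
= 2·141 + 71/18 + 3.9
= 282 + 3.94 + 3.90
= 289.84 mOsm/kg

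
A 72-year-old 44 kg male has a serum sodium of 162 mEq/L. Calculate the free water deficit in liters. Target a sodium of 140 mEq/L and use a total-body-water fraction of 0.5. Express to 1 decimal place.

3.5 L

TBW = 0.5 · 44 = 22 L
Free water deficit = TBW · (Na/140 − 1)
= 22 · (162/140 − 1)
= 22 · 0.1571
= 3.46 L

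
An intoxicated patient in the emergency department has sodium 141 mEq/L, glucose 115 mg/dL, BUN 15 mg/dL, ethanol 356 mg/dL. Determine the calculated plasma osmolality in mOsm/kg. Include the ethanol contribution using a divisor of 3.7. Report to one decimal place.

390.0 mOsm/kg

Calculated osmolality = 2·Na + glucose/18 + BUN/2.8 + ethanol/3.7
= 2·141 + 115/18 + 15/2.8 + 356/3.7
= 282 + 6.39 + 5.36 + 96.22
= 389.97 mOsm/kg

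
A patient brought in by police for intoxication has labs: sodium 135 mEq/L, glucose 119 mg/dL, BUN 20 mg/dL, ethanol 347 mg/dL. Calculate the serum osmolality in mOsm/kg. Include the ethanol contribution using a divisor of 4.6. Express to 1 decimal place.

Calculated osmolality = 2·Na + glucose/18 + BUN/2.8 + ethanol/4.6
= 2·135 + 119/18 + 20/2.8 + 347/4.6
= 270 + 6.61 + 7.14 + 75.43
= 359.18 mOsm/kg

359.2 mOsm/kg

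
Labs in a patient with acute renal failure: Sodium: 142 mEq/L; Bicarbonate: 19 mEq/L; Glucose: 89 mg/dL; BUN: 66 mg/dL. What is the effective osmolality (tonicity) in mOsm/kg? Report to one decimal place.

288.9 mOsm/kg

Effective osmolality excludes urea (freely permeant across cell membranes):
2·Na + glucose/18
= 2·142 + 89/18
= 284 + 4.94
= 288.94 mOsm/kg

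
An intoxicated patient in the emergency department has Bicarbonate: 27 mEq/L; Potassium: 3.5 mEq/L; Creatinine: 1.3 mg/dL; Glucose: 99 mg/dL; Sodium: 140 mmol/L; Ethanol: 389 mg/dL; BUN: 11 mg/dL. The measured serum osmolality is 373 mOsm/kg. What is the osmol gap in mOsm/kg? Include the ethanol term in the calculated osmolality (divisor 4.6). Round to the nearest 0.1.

Calculated osmolality = 2·Na + glucose/18 + BUN/2.8 + ethanol/4.6
= 2·140 + 99/18 + 11/2.8 + 389/4.6
= 280 + 5.50 + 3.93 + 84.57
= 374 mOsm/kg ≈ 374.0 mOsm/kg
Osmolar gap = measured − calculated = 373 − 374.0 = -1.0 mOsm/kg

-1.0 mOsm/kg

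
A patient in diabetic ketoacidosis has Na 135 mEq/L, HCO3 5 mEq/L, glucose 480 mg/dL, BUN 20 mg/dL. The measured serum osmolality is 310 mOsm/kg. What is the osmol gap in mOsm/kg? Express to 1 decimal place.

6.2 mOsm/kg

Calculated osmolality = 2·Na + glucose/18 + BUN/2.8
= 2·135 + 480/18 + 20/2.8
= 270 + 26.67 + 7.14
= 303.81 mOsm/kg ≈ 303.8 mOsm/kg
Osmolar gap = measured − calculated = 310 − 303.8 = 6.2 mOsm/kg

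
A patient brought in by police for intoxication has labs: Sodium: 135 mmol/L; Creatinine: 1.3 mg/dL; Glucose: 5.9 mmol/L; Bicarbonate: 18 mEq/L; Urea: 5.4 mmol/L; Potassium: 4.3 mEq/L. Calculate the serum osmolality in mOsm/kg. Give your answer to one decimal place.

Calculated osmolality = 2·Na + glucose + urea
= 2·135 + 5.9 + 5.4
= 270 + 5.90 + 5.40
= 281.3 mOsm/kg

281.3 mOsm/kg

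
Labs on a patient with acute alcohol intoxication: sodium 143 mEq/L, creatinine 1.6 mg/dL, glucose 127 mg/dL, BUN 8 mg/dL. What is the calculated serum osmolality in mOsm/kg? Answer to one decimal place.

295.9 mOsm/kg

Calculated osmolality = 2·Na + glucose/18 + BUN/2.8
= 2·143 + 127/18 + 8/2.8
= 286 + 7.06 + 2.86
= 295.92 mOsm/kg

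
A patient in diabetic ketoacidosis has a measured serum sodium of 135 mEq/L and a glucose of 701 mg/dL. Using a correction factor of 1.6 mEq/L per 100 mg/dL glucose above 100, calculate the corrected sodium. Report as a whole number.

Corrected Na = measured Na + 1.6 · (glucose − 100)/100
= 135 + 1.6 · (701 − 100)/100
= 135 + 9.6
= 144.6 mEq/L

145 mEq/L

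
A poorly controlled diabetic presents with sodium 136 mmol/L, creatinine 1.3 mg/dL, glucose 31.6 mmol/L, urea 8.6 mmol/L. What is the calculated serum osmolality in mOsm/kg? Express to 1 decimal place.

312.2 mOsm/kg

Calculated osmolality = 2·Na + glucose + urea
= 2·136 + 31.6 + 8.6
= 272 + 31.60 + 8.60
= 312.2 mOsm/kg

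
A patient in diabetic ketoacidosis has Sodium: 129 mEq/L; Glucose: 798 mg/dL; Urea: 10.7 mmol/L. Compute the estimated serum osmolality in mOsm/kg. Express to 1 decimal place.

313.0 mOsm/kg

Calculated osmolality = 2·Na + glucose/18 + urea
= 2·129 + 798/18 + 10.7
= 258 + 44.33 + 10.70
= 313.03 mOsm/kg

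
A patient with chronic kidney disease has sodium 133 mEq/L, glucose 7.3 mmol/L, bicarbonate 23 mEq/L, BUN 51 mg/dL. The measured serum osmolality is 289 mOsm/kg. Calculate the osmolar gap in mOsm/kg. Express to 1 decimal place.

Calculated osmolality = 2·Na + glucose + BUN/2.8
= 2·133 + 7.3 + 51/2.8
= 266 + 7.30 + 18.21
= 291.51 mOsm/kg ≈ 291.5 mOsm/kg
Osmolar gap = measured − calculated = 289 − 291.5 = -2.5 mOsm/kg

-2.5 mOsm/kg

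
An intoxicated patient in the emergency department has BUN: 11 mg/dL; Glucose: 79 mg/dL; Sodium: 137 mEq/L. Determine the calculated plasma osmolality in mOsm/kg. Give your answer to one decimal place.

282.3 mOsm/kg

Calculated osmolality = 2·Na + glucose/18 + BUN/2.8
= 2·137 + 79/18 + 11/2.8
= 274 + 4.39 + 3.93
= 282.32 mOsm/kg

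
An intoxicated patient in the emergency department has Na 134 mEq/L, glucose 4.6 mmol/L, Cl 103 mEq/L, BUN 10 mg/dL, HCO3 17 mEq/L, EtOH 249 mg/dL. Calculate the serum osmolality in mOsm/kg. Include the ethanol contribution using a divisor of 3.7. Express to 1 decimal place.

Calculated osmolality = 2·Na + glucose + BUN/2.8 + ethanol/3.7
= 2·134 + 4.6 + 10/2.8 + 249/3.7
= 268 + 4.60 + 3.57 + 67.30
= 343.47 mOsm/kg

343.5 mOsm/kg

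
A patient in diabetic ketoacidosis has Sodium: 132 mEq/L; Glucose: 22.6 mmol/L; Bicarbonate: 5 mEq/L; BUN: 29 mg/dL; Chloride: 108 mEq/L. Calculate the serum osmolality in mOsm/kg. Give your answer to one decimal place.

297.0 mOsm/kg

Calculated osmolality = 2·Na + glucose + BUN/2.8
= 2·132 + 22.6 + 29/2.8
= 264 + 22.60 + 10.36
= 296.96 mOsm/kg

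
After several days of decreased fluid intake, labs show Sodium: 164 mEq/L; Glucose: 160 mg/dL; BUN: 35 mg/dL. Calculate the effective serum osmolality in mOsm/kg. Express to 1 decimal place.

336.9 mOsm/kg

Effective osmolality excludes urea (freely permeant across cell membranes):
2·Na + glucose/18
= 2·164 + 160/18
= 328 + 8.89
= 336.89 mOsm/kg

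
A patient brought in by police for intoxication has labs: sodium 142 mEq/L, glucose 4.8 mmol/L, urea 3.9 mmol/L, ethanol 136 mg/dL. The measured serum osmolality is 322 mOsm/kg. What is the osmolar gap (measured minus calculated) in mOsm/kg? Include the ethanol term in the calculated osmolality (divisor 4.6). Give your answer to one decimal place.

Calculated osmolality = 2·Na + glucose + urea + ethanol/4.6
= 2·142 + 4.8 + 3.9 + 136/4.6
= 284 + 4.80 + 3.90 + 29.57
= 322.27 mOsm/kg ≈ 322.3 mOsm/kg
Osmolar gap = measured − calculated = 322 − 322.3 = -0.3 mOsm/kg

-0.3 mOsm/kg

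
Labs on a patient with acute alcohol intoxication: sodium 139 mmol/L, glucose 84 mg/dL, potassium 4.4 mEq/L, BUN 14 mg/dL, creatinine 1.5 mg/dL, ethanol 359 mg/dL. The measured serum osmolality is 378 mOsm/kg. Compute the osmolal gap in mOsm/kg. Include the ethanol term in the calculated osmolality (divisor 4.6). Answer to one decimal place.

12.3 mOsm/kg

Calculated osmolality = 2·Na + glucose/18 + BUN/2.8 + ethanol/4.6
= 2·139 + 84/18 + 14/2.8 + 359/4.6
= 278 + 4.67 + 5 + 78.04
= 365.71 mOsm/kg ≈ 365.7 mOsm/kg
Osmolar gap = measured − calculated = 378 − 365.7 = 12.3 mOsm/kg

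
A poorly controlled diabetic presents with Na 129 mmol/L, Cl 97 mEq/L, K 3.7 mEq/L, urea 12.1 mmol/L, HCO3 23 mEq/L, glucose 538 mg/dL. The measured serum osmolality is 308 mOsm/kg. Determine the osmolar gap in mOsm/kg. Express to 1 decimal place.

8.0 mOsm/kg

Calculated osmolality = 2·Na + glucose/18 + urea
= 2·129 + 538/18 + 12.1
= 258 + 29.89 + 12.10
= 299.99 mOsm/kg ≈ 300.0 mOsm/kg
Osmolar gap = measured − calculated = 308 − 300.0 = 8.0 mOsm/kg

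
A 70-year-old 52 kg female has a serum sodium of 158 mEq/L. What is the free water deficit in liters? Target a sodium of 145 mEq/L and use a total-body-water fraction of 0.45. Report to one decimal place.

TBW = 0.45 · 52 = 23.4 L
Free water deficit = TBW · (Na/145 − 1)
= 23.4 · (158/145 − 1)
= 23.4 · 0.0897
= 2.1 L

2.1 L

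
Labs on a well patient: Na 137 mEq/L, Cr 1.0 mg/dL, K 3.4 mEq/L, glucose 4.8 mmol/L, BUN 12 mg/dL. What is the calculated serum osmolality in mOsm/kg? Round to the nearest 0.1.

Calculated osmolality = 2·Na + glucose + BUN/2.8
= 2·137 + 4.8 + 12/2.8
= 274 + 4.80 + 4.29
= 283.09 mOsm/kg

283.1 mOsm/kg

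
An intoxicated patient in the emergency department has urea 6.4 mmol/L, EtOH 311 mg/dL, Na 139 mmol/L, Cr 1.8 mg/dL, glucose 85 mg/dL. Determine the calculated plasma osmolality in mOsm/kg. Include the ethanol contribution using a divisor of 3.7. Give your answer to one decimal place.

Calculated osmolality = 2·Na + glucose/18 + urea + ethanol/3.7
= 2·139 + 85/18 + 6.4 + 311/3.7
= 278 + 4.72 + 6.40 + 84.05
= 373.17 mOsm/kg

373.2 mOsm/kg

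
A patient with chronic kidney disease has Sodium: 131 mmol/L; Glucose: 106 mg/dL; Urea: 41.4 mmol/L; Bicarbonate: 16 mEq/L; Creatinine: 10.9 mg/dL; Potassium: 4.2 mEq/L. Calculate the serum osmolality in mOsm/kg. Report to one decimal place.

Calculated osmolality = 2·Na + glucose/18 + urea
= 2·131 + 106/18 + 41.4
= 262 + 5.89 + 41.40
= 309.29 mOsm/kg

309.3 mOsm/kg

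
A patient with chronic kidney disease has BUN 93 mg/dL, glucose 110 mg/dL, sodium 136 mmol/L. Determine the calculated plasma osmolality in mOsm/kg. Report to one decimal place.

311.3 mOsm/kg

Calculated osmolality = 2·Na + glucose/18 + BUN/2.8
= 2·136 + 110/18 + 93/2.8
= 272 + 6.11 + 33.21
= 311.32 mOsm/kg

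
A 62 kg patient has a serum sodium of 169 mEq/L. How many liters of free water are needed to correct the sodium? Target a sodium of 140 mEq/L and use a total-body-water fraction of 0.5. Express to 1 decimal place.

TBW = 0.5 · 62 = 31 L
Free water deficit = TBW · (Na/140 − 1)
= 31 · (169/140 − 1)
= 31 · 0.2071
= 6.42 L

6.4 L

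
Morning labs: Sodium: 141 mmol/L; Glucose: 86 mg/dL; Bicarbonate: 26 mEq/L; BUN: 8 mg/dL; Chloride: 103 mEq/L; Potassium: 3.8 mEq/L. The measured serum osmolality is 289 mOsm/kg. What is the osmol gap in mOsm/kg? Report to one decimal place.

-0.6 mOsm/kg

Calculated osmolality = 2·Na + glucose/18 + BUN/2.8
= 2·141 + 86/18 + 8/2.8
= 282 + 4.78 + 2.86
= 289.64 mOsm/kg ≈ 289.6 mOsm/kg
Osmolar gap = measured − calculated = 289 − 289.6 = -0.6 mOsm/kg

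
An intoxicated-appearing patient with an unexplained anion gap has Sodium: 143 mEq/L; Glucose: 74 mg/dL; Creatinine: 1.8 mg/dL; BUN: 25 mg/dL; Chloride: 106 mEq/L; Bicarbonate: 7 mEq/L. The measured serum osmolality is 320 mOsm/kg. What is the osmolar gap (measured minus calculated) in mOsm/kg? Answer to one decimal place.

21.0 mOsm/kg

Calculated osmolality = 2·Na + glucose/18 + BUN/2.8
= 2·143 + 74/18 + 25/2.8
= 286 + 4.11 + 8.93
= 299.04 mOsm/kg ≈ 299.0 mOsm/kg
Osmolar gap = measured − calculated = 320 − 299.0 = 21.0 mOsm/kg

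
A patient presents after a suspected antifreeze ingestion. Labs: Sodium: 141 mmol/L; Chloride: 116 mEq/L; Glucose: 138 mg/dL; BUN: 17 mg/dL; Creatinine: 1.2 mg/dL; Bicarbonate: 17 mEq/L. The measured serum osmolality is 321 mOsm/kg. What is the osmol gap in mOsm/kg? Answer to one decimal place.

25.3 mOsm/kg

Calculated osmolality = 2·Na + glucose/18 + BUN/2.8
= 2·141 + 138/18 + 17/2.8
= 282 + 7.67 + 6.07
= 295.74 mOsm/kg ≈ 295.7 mOsm/kg
Osmolar gap = measured − calculated = 321 − 295.7 = 25.3 mOsm/kg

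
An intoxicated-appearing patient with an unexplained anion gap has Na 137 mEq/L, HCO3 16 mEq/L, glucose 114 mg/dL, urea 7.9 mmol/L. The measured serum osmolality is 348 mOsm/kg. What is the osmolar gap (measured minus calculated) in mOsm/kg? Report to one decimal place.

59.8 mOsm/kg

Calculated osmolality = 2·Na + glucose/18 + urea
= 2·137 + 114/18 + 7.9
= 274 + 6.33 + 7.90
= 288.23 mOsm/kg ≈ 288.2 mOsm/kg
Osmolar gap = measured − calculated = 348 − 288.2 = 59.8 mOsm/kg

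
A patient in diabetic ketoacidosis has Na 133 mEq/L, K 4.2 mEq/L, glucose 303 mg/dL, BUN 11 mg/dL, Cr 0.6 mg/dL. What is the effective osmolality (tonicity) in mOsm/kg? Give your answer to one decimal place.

282.8 mOsm/kg

Effective osmolality excludes urea (freely permeant across cell membranes):
2·Na + glucose/18
= 2·133 + 303/18
= 266 + 16.83
= 282.83 mOsm/kg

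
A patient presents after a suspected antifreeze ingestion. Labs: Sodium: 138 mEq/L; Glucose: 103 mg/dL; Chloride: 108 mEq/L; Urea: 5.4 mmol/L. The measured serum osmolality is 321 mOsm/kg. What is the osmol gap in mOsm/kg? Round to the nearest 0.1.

Calculated osmolality = 2·Na + glucose/18 + urea
= 2·138 + 103/18 + 5.4
= 276 + 5.72 + 5.40
= 287.12 mOsm/kg ≈ 287.1 mOsm/kg
Osmolar gap = measured − calculated = 321 − 287.1 = 33.9 mOsm/kg

33.9 mOsm/kg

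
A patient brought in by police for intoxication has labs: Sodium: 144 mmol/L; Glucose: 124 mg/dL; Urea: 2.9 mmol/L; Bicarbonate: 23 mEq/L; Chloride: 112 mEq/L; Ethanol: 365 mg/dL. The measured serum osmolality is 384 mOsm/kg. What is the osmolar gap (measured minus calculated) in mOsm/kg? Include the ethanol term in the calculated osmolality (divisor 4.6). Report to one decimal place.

Calculated osmolality = 2·Na + glucose/18 + urea + ethanol/4.6
= 2·144 + 124/18 + 2.9 + 365/4.6
= 288 + 6.89 + 2.90 + 79.35
= 377.14 mOsm/kg ≈ 377.1 mOsm/kg
Osmolar gap = measured − calculated = 384 − 377.1 = 6.9 mOsm/kg

6.9 mOsm/kg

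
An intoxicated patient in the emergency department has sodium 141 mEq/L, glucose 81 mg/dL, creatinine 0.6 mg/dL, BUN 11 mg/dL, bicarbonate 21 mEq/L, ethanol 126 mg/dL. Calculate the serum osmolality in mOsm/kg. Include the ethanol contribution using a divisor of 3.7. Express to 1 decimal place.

Calculated osmolality = 2·Na + glucose/18 + BUN/2.8 + ethanol/3.7
= 2·141 + 81/18 + 11/2.8 + 126/3.7
= 282 + 4.50 + 3.93 + 34.05
= 324.48 mOsm/kg

324.5 mOsm/kg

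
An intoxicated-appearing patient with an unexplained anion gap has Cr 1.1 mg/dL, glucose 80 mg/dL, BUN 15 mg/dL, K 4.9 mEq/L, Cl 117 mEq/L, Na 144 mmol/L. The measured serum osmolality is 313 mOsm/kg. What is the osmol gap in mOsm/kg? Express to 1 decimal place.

Calculated osmolality = 2·Na + glucose/18 + BUN/2.8
= 2·144 + 80/18 + 15/2.8
= 288 + 4.44 + 5.36
= 297.8 mOsm/kg ≈ 297.8 mOsm/kg
Osmolar gap = measured − calculated = 313 − 297.8 = 15.2 mOsm/kg

15.2 mOsm/kg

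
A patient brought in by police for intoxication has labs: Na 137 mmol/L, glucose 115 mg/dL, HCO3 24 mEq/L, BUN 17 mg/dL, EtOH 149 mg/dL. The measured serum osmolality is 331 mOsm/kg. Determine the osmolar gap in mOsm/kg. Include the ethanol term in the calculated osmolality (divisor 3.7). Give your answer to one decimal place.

Calculated osmolality = 2·Na + glucose/18 + BUN/2.8 + ethanol/3.7
= 2·137 + 115/18 + 17/2.8 + 149/3.7
= 274 + 6.39 + 6.07 + 40.27
= 326.73 mOsm/kg ≈ 326.7 mOsm/kg
Osmolar gap = measured − calculated = 331 − 326.7 = 4.3 mOsm/kg

4.3 mOsm/kg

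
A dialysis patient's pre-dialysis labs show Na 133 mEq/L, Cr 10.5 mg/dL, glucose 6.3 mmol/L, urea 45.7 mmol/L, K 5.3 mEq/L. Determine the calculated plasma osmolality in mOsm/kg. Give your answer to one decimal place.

318.0 mOsm/kg

Calculated osmolality = 2·Na + glucose + urea
= 2·133 + 6.3 + 45.7
= 266 + 6.30 + 45.70
= 318 mOsm/kg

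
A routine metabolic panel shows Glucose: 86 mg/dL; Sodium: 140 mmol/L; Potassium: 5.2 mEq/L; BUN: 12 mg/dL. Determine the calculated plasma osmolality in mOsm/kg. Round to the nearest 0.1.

Calculated osmolality = 2·Na + glucose/18 + BUN/2.8
= 2·140 + 86/18 + 12/2.8
= 280 + 4.78 + 4.29
= 289.07 mOsm/kg

289.1 mOsm/kg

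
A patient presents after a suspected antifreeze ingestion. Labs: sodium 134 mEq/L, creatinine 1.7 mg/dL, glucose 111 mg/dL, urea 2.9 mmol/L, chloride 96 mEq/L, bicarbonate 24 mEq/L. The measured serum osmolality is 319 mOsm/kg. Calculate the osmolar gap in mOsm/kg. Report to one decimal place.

Calculated osmolality = 2·Na + glucose/18 + urea
= 2·134 + 111/18 + 2.9
= 268 + 6.17 + 2.90
= 277.07 mOsm/kg ≈ 277.1 mOsm/kg
Osmolar gap = measured − calculated = 319 − 277.1 = 41.9 mOsm/kg

41.9 mOsm/kg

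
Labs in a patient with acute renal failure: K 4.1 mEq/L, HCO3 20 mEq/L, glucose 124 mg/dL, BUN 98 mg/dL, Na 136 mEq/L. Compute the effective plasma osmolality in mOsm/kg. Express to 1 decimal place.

278.9 mOsm/kg

Effective osmolality excludes urea (freely permeant across cell membranes):
2·Na + glucose/18
= 2·136 + 124/18
= 272 + 6.89
= 278.89 mOsm/kg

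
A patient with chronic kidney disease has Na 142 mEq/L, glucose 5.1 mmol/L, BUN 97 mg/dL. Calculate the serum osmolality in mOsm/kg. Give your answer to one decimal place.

Calculated osmolality = 2·Na + glucose + BUN/2.8
= 2·142 + 5.1 + 97/2.8
= 284 + 5.10 + 34.64
= 323.74 mOsm/kg

323.7 mOsm/kg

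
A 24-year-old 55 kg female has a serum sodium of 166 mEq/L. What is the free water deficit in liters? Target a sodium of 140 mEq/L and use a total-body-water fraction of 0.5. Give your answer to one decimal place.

5.1 L

TBW = 0.5 · 55 = 27.5 L
Free water deficit = TBW · (Na/140 − 1)
= 27.5 · (166/140 − 1)
= 27.5 · 0.1857
= 5.11 L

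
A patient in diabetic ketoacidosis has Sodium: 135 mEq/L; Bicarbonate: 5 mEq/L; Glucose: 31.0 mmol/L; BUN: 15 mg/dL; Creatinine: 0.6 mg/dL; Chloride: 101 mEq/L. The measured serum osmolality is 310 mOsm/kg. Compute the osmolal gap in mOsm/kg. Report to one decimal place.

3.6 mOsm/kg

Calculated osmolality = 2·Na + glucose + BUN/2.8
= 2·135 + 31 + 15/2.8
= 270 + 31 + 5.36
= 306.36 mOsm/kg ≈ 306.4 mOsm/kg
Osmolar gap = measured − calculated = 310 − 306.4 = 3.6 mOsm/kg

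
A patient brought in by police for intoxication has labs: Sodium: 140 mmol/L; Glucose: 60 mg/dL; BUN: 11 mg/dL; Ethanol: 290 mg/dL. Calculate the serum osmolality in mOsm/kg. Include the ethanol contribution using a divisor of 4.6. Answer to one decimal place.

350.3 mOsm/kg

Calculated osmolality = 2·Na + glucose/18 + BUN/2.8 + ethanol/4.6
= 2·140 + 60/18 + 11/2.8 + 290/4.6
= 280 + 3.33 + 3.93 + 63.04
= 350.3 mOsm/kg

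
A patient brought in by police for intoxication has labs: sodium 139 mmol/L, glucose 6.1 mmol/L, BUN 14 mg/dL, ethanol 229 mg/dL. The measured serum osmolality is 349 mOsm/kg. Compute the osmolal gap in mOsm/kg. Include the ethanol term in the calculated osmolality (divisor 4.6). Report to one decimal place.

Calculated osmolality = 2·Na + glucose + BUN/2.8 + ethanol/4.6
= 2·139 + 6.1 + 14/2.8 + 229/4.6
= 278 + 6.10 + 5 + 49.78
= 338.88 mOsm/kg ≈ 338.9 mOsm/kg
Osmolar gap = measured − calculated = 349 − 338.9 = 10.1 mOsm/kg

10.1 mOsm/kg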